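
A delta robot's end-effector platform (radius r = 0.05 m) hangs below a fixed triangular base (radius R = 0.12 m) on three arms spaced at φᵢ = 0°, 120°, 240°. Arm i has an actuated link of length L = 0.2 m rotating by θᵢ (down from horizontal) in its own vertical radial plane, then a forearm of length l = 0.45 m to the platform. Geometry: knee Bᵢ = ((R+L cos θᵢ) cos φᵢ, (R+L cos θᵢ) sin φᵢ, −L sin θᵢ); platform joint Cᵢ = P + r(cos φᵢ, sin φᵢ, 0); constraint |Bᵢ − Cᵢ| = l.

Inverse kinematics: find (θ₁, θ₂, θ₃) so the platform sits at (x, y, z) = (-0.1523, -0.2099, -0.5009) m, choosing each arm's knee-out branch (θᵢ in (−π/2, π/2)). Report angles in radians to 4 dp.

θ₁ = 1.3963, θ₂ = 1.3089, θ₃ = 0.2617

rotate P by −φ1: (-0.1523, -0.2099, -0.5009)
  A=0.2223, B=-0.5009, C=(l²−L²−A²−y'²−z²)/(2L)=-0.4547
  √(A²+B²)=0.5480;  θ1 = -1.1531+2.5494 ≈ 1.3963
arm 2 (φ=120.0°): x'=-0.1056, y'=0.2368
  A cos θ + B sin θ = C:  0.1756·cos θ + -0.5009·sin θ = -0.4384
  θ2 = atan2(B,A) + arccos(C/0.5308) = 1.3089
φ3=240.0° → target in arm frame (0.2579, -0.0269)
  A=-0.1879, B=-0.5009, C=(l²−L²−A²−y'²−z²)/(2L)=-0.3111
  γ=atan2(-0.5009,-0.1879)=-1.9297;  ψ=arccos(-0.5815)=2.1914;  θ3=γ+ψ≈0.2617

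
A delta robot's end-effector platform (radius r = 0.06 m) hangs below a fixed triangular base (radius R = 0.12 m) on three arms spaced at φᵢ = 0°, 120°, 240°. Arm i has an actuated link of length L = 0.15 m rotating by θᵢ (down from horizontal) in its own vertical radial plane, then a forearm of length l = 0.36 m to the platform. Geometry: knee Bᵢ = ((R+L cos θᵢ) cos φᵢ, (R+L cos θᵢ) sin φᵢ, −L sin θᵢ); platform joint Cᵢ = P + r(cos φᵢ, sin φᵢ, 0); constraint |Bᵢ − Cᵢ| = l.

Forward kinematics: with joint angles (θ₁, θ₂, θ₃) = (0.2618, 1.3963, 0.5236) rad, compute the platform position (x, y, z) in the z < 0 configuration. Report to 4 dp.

S1 = (0.2049·cos0.0°, 0.2049·sin0.0°, -0.0388) = (0.2049, 0.0000, -0.0388)
S2 = (0.0860·cos120.0°, 0.0860·sin120.0°, -0.1477) = (-0.0430, 0.0745, -0.1477)
φ3=240.0°: virtual centre (-0.0950, -0.1645, -0.0750), radius l
subtract pairs → two planes through P
linear system: -0.4958x+0.1490y = -0.0143−-0.2178z; -0.5997x+-0.3289y = -0.0018−-0.0724z
det = 0.2525;  x = 0.0196+-0.3265z,  y = -0.0303+0.3753z
quadratic in z: (1.2474)z²+(0.1758)z+(-0.0929)=0, √Δ=0.7030 → z ∈ {-0.3523, 0.2113}; z = -0.3523 (taking z<0)
x = 0.1347, y = -0.1625

(0.1347, -0.1625, -0.3523)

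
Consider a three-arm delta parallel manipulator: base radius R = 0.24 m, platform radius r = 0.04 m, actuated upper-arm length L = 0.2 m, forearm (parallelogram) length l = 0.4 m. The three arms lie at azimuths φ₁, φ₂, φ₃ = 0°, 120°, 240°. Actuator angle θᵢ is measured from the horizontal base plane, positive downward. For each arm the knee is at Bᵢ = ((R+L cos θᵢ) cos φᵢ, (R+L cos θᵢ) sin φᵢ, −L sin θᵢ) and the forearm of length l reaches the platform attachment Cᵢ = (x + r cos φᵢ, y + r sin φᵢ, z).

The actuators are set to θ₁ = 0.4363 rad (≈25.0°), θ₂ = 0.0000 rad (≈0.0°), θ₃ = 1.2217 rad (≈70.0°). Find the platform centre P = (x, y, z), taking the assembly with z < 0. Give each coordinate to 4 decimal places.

(0.0344, 0.1267, -0.2383)

φ1=0.0°: virtual centre (0.3813, 0.0000, -0.0845), radius l
arm 2 at φ=120.0°: (R−r)+L cos θ2 = 0.4000;  S2 = (-0.2000, 0.3464, 0.0000)
arm 3 at φ=240.0°: (R−r)+L cos θ3 = 0.2684;  S3 = (-0.1342, -0.2324, -0.1879)
eliminate P² terms by subtracting sphere 1 from 2 and 3
[-1.1625 0.6928 0.1690]·P = 0.0075;  [-1.0309 -0.4649 -0.2068]·P = -0.0451
det = 1.2547;  x = 0.0221+-0.0516z,  y = 0.0480+-0.3305z
sphere 1 gives Az²+Bz+C=0 with A=1.1119, B=0.1744, C=-0.0216;  B²−4AC=0.1264;  roots -0.2383, 0.0815;  negative root z = -0.2383
x = 0.0344, y = 0.1267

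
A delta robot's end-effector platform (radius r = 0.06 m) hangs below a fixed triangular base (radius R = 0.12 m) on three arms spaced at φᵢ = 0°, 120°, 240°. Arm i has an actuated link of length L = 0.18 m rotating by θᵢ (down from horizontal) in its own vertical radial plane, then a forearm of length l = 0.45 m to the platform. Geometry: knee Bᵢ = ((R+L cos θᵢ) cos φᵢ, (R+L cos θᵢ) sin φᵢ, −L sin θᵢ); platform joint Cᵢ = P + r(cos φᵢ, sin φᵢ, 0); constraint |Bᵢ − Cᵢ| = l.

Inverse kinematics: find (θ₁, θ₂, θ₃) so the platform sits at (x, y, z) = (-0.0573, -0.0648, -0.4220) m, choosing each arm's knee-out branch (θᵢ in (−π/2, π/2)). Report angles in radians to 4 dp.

rotate P by −φ1: (-0.0573, -0.0648, -0.4220)
  A=0.1173, B=-0.4220, C=(l²−L²−A²−y'²−z²)/(2L)=-0.0721
  √(A²+B²)=0.4380;  θ1 = -1.2997+1.7361 ≈ 0.4364
arm 2 (φ=120.0°): x'=-0.0275, y'=0.0820
  e−x'=0.0875;  (l²−L²−(e−x')²−y'²−z²)/2L = -0.0621
  √(A²+B²)=0.4310;  θ2 = -1.3664+1.7154 ≈ 0.3490
φ3=240.0° → target in arm frame (0.0848, -0.0172)
  e−x'=-0.0248;  (l²−L²−(e−x')²−y'²−z²)/2L = -0.0247
  γ=atan2(-0.4220,-0.0248)=-1.6294;  ψ=arccos(-0.0584)=1.6293;  θ3=γ+ψ≈-0.0001

θ₁ = 0.4364, θ₂ = 0.3490, θ₃ = -0.0001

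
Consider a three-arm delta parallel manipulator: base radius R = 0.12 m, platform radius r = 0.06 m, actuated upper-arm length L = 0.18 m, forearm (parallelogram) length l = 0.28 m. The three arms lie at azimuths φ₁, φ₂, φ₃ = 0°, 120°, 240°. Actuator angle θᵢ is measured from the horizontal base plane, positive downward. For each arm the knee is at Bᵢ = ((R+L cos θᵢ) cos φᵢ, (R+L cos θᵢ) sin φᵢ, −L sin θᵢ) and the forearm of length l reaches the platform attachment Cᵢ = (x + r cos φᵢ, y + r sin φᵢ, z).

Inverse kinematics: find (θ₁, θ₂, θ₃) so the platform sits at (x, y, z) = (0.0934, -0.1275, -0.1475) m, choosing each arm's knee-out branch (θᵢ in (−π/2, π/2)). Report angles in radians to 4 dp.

θ₁ = -0.3492, θ₂ = 1.2220, θ₃ = -0.0876

rotate P by −φ1: (0.0934, -0.1275, -0.1475)
  A cos θ + B sin θ = C:  -0.0334·cos θ + -0.1475·sin θ = 0.0191
  √(A²+B²)=0.1512;  θ1 = -1.7935+1.4442 ≈ -0.3492
φ2=120.0° → target in arm frame (-0.1571, -0.0171)
  A cos θ + B sin θ = C:  0.2171·cos θ + -0.1475·sin θ = -0.0644
  γ=atan2(-0.1475,0.2171)=-0.5967;  ψ=arccos(-0.2454)=1.8187;  θ2=γ+ψ≈1.2220
rotate P by −φ3: (0.0637, 0.1446, -0.1475)
  A=-0.0037, B=-0.1475, C=(l²−L²−A²−y'²−z²)/(2L)=0.0092
  √(A²+B²)=0.1475;  θ3 = -1.5960+1.5084 ≈ -0.0876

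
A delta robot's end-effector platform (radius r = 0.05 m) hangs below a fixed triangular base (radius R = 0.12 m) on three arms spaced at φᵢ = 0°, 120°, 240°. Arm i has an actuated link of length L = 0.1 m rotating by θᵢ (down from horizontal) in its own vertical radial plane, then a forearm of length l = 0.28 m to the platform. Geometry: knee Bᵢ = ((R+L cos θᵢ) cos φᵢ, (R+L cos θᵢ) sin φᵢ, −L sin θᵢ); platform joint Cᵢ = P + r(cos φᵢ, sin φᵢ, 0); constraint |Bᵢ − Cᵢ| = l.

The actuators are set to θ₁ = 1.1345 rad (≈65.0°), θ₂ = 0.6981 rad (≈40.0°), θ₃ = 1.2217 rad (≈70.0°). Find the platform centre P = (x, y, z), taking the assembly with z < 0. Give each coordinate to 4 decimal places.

(-0.0210, 0.0568, -0.3302)

O1 = (0.1123·cos0.0°, 0.1123·sin0.0°, -0.0906) = (0.1123, 0.0000, -0.0906)
O2 = (0.1466·cos120.0°, 0.1466·sin120.0°, -0.0643) = (-0.0733, 0.1270, -0.0643)
arm 3 at φ=240.0°: ρ3 = 0.1042;  O3 = (-0.0521, -0.0902, -0.0940)
eliminate P² terms by subtracting sphere 1 from 2 and 3
[-0.3711 0.2539 0.0527]·P = 0.0048;  [-0.3287 -0.1805 -0.0067]·P = -0.0011
Cramer: x(z) = -0.0039+0.0520z;  y(z) = 0.0133-0.1316z
into |P−O₁|² = l²: 1.0200z² + 0.1657z + -0.0565 = 0;  Δ = 0.2581;  z = -0.3302 or 0.1678 → z<0 root = -0.3302
x = -0.0210, y = 0.0568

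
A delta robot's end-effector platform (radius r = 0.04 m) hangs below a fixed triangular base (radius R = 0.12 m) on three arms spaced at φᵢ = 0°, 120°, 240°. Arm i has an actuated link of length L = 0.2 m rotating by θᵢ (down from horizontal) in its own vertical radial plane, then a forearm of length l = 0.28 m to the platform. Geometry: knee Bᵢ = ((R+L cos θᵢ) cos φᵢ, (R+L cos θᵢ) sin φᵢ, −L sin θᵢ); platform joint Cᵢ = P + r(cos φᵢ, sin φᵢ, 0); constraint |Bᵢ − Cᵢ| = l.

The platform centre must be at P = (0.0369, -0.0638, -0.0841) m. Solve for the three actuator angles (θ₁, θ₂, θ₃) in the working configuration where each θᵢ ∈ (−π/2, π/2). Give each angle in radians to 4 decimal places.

θ₁ = -0.2632, θ₂ = 0.9600, θ₃ = -0.2613

arm 1 (φ=0.0°): x'=0.0369, y'=-0.0638
  A=0.0431, B=-0.0841, C=(l²−L²−A²−y'²−z²)/(2L)=0.0635
  θ1 = atan2(B,A) + arccos(C/0.0945) = -0.2632
rotate P by −φ2: (-0.0737, -0.0001, -0.0841)
  A cos θ + B sin θ = C:  0.1537·cos θ + -0.0841·sin θ = 0.0193
  γ=atan2(-0.0841,0.1537)=-0.5007;  ψ=arccos(0.1099)=1.4607;  θ2=γ+ψ≈0.9600
arm 3 (φ=240.0°): x'=0.0368, y'=0.0639
  A cos θ + B sin θ = C:  0.0432·cos θ + -0.0841·sin θ = 0.0635
  γ=atan2(-0.0841,0.0432)=-1.0963;  ψ=arccos(0.6712)=0.8350;  θ3=γ+ψ≈-0.2613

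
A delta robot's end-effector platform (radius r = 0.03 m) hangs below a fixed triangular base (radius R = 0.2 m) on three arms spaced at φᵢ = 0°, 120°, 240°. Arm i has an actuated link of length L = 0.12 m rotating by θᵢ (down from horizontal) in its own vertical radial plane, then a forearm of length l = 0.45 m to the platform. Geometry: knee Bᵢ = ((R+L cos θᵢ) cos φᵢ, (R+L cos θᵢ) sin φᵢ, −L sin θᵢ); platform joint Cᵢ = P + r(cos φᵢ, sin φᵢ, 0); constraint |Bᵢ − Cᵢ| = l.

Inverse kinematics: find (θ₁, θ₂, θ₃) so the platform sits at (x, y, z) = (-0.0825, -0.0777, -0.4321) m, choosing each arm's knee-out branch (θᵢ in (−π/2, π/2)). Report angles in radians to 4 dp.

arm 1 (φ=0.0°): x'=-0.0825, y'=-0.0777
  e−x'=0.2525;  (l²−L²−(e−x')²−y'²−z²)/2L = -0.2850
  γ=atan2(-0.4321,0.2525)=-1.0420;  ψ=arccos(-0.5695)=2.1767;  θ1=γ+ψ≈1.1347
arm 2 (φ=120.0°): x'=-0.0260, y'=0.1103
  A=0.1960, B=-0.4321, C=(l²−L²−A²−y'²−z²)/(2L)=-0.2050
  θ2 = atan2(B,A) + arccos(C/0.4745) = 0.8727
rotate P by −φ3: (0.1085, -0.0326, -0.4321)
  e−x'=0.0615;  (l²−L²−(e−x')²−y'²−z²)/2L = -0.0144
  √(A²+B²)=0.4364;  θ3 = -1.4295+1.6037 ≈ 0.1742

θ₁ = 1.1347, θ₂ = 0.8727, θ₃ = 0.1742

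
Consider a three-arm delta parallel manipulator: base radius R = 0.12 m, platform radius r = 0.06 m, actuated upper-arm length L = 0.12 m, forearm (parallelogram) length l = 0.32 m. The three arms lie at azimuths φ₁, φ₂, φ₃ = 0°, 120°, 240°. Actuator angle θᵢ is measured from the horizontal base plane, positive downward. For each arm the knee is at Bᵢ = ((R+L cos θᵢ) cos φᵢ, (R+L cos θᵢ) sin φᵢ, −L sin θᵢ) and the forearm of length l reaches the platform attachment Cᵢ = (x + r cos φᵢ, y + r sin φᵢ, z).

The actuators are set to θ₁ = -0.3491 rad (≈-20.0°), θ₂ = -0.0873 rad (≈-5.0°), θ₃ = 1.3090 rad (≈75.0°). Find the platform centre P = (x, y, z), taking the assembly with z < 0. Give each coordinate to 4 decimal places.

φ1=0.0°: virtual centre (0.1728, 0.0000, 0.0410), radius l
φ2=120.0°: virtual centre (-0.0898, 0.1555, 0.0105), radius l
arm 3 at φ=240.0°: (R−r)+L cos θ3 = 0.0911;  O3 = (-0.0455, -0.0789, -0.1159)
subtract pairs → two planes through P
linear system: -0.5251x+0.3110y = 0.0008−-0.0612z; -0.4366x+-0.1577y = -0.0098−-0.3139z
det = 0.2186;  x = 0.0134+-0.4908z,  y = 0.0252+-0.6319z
sphere 1 gives Az²+Bz+C=0 with A=1.6401, B=0.0425, C=-0.0747;  B²−4AC=0.4917;  roots -0.2267, 0.2008;  negative root z = -0.2267
x = 0.1246, y = 0.1685

(0.1246, 0.1685, -0.2267)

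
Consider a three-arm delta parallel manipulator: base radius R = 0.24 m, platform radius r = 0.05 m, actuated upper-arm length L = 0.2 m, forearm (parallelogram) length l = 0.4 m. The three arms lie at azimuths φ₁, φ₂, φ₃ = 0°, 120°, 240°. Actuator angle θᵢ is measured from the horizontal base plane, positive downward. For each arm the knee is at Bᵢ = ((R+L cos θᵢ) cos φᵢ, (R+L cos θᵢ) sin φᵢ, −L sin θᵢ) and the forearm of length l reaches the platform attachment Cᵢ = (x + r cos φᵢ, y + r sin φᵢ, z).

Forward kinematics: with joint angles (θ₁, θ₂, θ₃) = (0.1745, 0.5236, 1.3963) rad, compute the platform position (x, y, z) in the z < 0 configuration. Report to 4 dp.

(0.1099, 0.1229, -0.2957)

φ1=0.0°: virtual centre (0.3870, 0.0000, -0.0347), radius l
arm 2 at φ=120.0°: (R−r)+L cos θ2 = 0.3632;  S2 = (-0.1816, 0.3145, -0.1000)
φ3=240.0°: virtual centre (-0.1124, -0.1946, -0.1970), radius l
subtract pairs → two planes through P
[-1.1371 0.6291 -0.1306]·P = -0.0090;  [-0.9986 -0.3892 -0.3245]·P = -0.0617
det = 1.0708;  x = 0.0395+-0.2381z,  y = 0.0570+-0.2228z
into |P−S₁|² = l²: 1.1063z² + 0.2095z + -0.0348 = 0;  Δ = 0.1979;  z = -0.2957 or 0.1064 → z<0 root = -0.2957
x = 0.1099, y = 0.1229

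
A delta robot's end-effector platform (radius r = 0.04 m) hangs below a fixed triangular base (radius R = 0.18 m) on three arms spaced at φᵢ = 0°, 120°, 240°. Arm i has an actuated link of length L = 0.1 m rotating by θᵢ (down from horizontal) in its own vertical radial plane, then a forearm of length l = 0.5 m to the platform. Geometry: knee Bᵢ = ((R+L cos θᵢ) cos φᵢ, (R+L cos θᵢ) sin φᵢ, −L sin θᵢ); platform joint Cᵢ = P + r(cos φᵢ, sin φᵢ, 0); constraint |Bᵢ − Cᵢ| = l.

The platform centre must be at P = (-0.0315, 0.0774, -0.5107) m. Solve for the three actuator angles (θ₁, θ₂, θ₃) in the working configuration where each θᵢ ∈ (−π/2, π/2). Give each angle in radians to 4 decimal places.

θ₁ = 0.8729, θ₂ = 0.3495, θ₃ = 0.9603

rotate P by −φ1: (-0.0315, 0.0774, -0.5107)
  A=0.1715, B=-0.5107, C=(l²−L²−A²−y'²−z²)/(2L)=-0.2811
  γ=atan2(-0.5107,0.1715)=-1.2468;  ψ=arccos(-0.5218)=2.1197;  θ1=γ+ψ≈0.8729
φ2=120.0° → target in arm frame (0.0828, -0.0114)
  e−x'=0.0572;  (l²−L²−(e−x')²−y'²−z²)/2L = -0.1211
  γ=atan2(-0.5107,0.0572)=-1.4592;  ψ=arccos(-0.2356)=1.8087;  θ2=γ+ψ≈0.3495
φ3=240.0° → target in arm frame (-0.0513, -0.0660)
  e−x'=0.1913;  (l²−L²−(e−x')²−y'²−z²)/2L = -0.3088
  θ3 = atan2(B,A) + arccos(C/0.5453) = 0.9603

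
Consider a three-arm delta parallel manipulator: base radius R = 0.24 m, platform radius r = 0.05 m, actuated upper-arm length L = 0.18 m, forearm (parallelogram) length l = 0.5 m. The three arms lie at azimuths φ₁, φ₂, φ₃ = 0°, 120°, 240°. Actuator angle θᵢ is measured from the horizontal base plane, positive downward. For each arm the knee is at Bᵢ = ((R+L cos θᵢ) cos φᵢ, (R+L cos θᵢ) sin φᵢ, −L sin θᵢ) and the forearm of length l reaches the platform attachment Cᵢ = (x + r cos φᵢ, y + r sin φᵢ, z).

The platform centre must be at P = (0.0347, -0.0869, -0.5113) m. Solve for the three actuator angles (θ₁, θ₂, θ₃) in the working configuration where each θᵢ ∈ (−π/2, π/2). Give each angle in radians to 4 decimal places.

φ1=0.0° → target in arm frame (0.0347, -0.0869)
  A cos θ + B sin θ = C:  0.1553·cos θ + -0.5113·sin θ = -0.2097
  θ1 = atan2(B,A) + arccos(C/0.5344) = 0.6982
arm 2 (φ=120.0°): x'=-0.0926, y'=0.0134
  e−x'=0.2826;  (l²−L²−(e−x')²−y'²−z²)/2L = -0.3441
  θ2 = atan2(B,A) + arccos(C/0.5842) = 1.1348
arm 3 (φ=240.0°): x'=0.0579, y'=0.0735
  A cos θ + B sin θ = C:  0.1321·cos θ + -0.5113·sin θ = -0.1852
  γ=atan2(-0.5113,0.1321)=-1.3180;  ψ=arccos(-0.3507)=1.9292;  θ3=γ+ψ≈0.6112

θ₁ = 0.6982, θ₂ = 1.1348, θ₃ = 0.6112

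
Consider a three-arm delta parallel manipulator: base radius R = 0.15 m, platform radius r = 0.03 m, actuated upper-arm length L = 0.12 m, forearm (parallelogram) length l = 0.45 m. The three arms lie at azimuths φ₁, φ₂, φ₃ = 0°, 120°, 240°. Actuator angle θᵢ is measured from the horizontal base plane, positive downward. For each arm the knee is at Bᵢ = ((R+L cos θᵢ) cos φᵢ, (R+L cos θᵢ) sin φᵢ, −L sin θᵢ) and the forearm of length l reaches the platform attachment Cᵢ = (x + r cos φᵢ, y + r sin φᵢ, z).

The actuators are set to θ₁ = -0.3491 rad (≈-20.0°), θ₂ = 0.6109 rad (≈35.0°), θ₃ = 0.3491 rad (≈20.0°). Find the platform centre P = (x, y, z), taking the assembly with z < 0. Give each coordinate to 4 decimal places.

O1 = (0.2328·cos0.0°, 0.2328·sin0.0°, 0.0410) = (0.2328, 0.0000, 0.0410)
arm 2 at φ=120.0°: (R−r)+L cos θ2 = 0.2183;  O2 = (-0.1091, 0.1890, -0.0688)
O3 = (0.2328·cos240.0°, 0.2328·sin240.0°, -0.0410) = (-0.1164, -0.2016, -0.0410)
eliminate P² terms by subtracting sphere 1 from 2 and 3
[-0.6838 0.3781 -0.2198]·P = -0.0035;  [-0.6983 -0.4032 -0.1642]·P = 0.0000
det = 0.5397;  x = 0.0026+-0.2792z,  y = -0.0045+0.0763z
into |P−O₁|² = l²: 1.0838z² + 0.0457z + -0.1478 = 0;  Δ = 0.6429;  z = -0.3910 or 0.3488 → z<0 root = -0.3910
x = 0.1118, y = -0.0343

(0.1118, -0.0343, -0.3910)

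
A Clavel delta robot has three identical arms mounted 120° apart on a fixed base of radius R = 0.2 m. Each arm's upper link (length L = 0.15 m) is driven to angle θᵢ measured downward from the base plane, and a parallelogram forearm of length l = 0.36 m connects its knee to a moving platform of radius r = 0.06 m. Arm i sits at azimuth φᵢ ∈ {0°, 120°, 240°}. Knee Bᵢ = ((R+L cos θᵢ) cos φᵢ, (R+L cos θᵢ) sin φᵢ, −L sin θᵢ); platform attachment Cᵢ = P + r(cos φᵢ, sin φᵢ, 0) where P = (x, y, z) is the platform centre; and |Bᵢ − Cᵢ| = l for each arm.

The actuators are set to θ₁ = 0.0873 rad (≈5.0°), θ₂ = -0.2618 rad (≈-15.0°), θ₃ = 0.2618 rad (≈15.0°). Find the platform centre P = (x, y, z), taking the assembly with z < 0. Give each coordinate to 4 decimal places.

centre 1 = (0.2894·cos0.0°, 0.2894·sin0.0°, -0.0131) = (0.2894, 0.0000, -0.0131)
φ2=120.0°: virtual centre (-0.1424, 0.2467, 0.0388), radius l
arm 3 at φ=240.0°: ρ3 = 0.2849;  centre 3 = (-0.1424, -0.2467, -0.0388)
|centre ₂|²−|centre ₁|² = -0.0013;  |centre ₃|²−|centre ₁|² = -0.0013
linear system: -0.8637x+0.4934y = -0.0013−0.1038z; -0.8637x+-0.4934y = -0.0013−-0.0515z
Cramer: x(z) = 0.0015+0.0303z;  y(z) = 0.0000-0.1574z
sphere 1 gives Az²+Bz+C=0 with A=1.0257, B=0.0087, C=-0.0465;  B²−4AC=0.1909;  roots -0.2172, 0.2087;  negative root z = -0.2172
x = -0.0051, y = 0.0342

(-0.0051, 0.0342, -0.2172)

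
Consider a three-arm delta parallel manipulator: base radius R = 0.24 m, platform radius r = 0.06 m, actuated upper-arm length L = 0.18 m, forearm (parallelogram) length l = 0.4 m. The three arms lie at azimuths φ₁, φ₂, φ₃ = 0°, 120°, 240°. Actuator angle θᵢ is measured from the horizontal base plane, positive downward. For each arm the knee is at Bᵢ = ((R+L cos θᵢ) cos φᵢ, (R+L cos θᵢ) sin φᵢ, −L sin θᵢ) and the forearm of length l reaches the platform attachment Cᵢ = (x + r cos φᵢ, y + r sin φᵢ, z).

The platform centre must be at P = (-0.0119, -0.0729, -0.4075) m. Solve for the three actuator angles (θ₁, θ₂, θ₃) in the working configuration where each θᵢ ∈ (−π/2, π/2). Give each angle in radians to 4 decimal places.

θ₁ = 0.9603, θ₂ = 1.1347, θ₃ = 0.6109

rotate P by −φ1: (-0.0119, -0.0729, -0.4075)
  A=0.1919, B=-0.4075, C=(l²−L²−A²−y'²−z²)/(2L)=-0.2239
  γ=atan2(-0.4075,0.1919)=-1.1307;  ψ=arccos(-0.4970)=2.0910;  θ1=γ+ψ≈0.9603
φ2=120.0° → target in arm frame (-0.0572, 0.0468)
  e−x'=0.2372;  (l²−L²−(e−x')²−y'²−z²)/2L = -0.2692
  √(A²+B²)=0.4715;  θ2 = -1.0437+2.1784 ≈ 1.1347
arm 3 (φ=240.0°): x'=0.0691, y'=0.0261
  A cos θ + B sin θ = C:  0.1109·cos θ + -0.4075·sin θ = -0.1429
  γ=atan2(-0.4075,0.1109)=-1.3050;  ψ=arccos(-0.3384)=1.9160;  θ3=γ+ψ≈0.6109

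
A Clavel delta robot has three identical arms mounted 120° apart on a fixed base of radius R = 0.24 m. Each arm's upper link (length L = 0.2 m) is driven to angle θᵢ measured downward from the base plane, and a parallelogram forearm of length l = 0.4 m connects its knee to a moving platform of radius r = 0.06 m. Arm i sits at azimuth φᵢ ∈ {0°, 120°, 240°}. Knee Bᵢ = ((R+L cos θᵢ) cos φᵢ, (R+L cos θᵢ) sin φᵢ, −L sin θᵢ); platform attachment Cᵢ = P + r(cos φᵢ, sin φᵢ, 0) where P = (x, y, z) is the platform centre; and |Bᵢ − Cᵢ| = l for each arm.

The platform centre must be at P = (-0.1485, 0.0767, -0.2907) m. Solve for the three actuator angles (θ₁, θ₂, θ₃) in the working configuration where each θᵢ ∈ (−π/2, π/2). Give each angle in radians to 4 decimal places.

arm 1 (φ=0.0°): x'=-0.1485, y'=0.0767
  e−x'=0.3285;  (l²−L²−(e−x')²−y'²−z²)/2L = -0.1958
  θ1 = atan2(B,A) + arccos(C/0.4387) = 1.3089
rotate P by −φ2: (0.1407, 0.0903, -0.2907)
  A cos θ + B sin θ = C:  0.0393·cos θ + -0.2907·sin θ = 0.0645
  θ2 = atan2(B,A) + arccos(C/0.2933) = -0.0872
arm 3 (φ=240.0°): x'=0.0078, y'=-0.1670
  A=0.1722, B=-0.2907, C=(l²−L²−A²−y'²−z²)/(2L)=-0.0551
  √(A²+B²)=0.3379;  θ3 = -1.0361+1.7345 ≈ 0.6984

θ₁ = 1.3089, θ₂ = -0.0872, θ₃ = 0.6984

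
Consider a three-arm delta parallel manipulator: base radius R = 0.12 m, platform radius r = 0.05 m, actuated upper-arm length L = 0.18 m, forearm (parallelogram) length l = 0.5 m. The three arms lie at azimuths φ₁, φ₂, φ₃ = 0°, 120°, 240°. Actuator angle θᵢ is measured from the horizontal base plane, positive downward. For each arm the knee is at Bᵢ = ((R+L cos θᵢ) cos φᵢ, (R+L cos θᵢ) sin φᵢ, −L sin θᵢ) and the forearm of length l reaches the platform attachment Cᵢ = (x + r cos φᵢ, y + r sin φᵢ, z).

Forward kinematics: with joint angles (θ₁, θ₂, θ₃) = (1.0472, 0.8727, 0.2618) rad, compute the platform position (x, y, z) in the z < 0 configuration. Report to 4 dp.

(-0.1304, -0.1334, -0.5404)

S1 = (0.1600·cos0.0°, 0.1600·sin0.0°, -0.1559) = (0.1600, 0.0000, -0.1559)
S2 = (0.1857·cos120.0°, 0.1857·sin120.0°, -0.1379) = (-0.0928, 0.1608, -0.1379)
φ3=240.0°: virtual centre (-0.1219, -0.2112, -0.0466), radius l
subtract pairs → two planes through P
[-0.5057 0.3216 0.0360]·P = 0.0036;  [-0.5639 -0.4224 0.2186]·P = 0.0117
Cramer: x(z) = -0.0134+0.2165z;  y(z) = -0.0099+0.2285z
sphere 1 gives Az²+Bz+C=0 with A=1.0991, B=0.2322, C=-0.1955;  B²−4AC=0.9135;  roots -0.5404, 0.3292;  negative root z = -0.5404
x = -0.1304, y = -0.1334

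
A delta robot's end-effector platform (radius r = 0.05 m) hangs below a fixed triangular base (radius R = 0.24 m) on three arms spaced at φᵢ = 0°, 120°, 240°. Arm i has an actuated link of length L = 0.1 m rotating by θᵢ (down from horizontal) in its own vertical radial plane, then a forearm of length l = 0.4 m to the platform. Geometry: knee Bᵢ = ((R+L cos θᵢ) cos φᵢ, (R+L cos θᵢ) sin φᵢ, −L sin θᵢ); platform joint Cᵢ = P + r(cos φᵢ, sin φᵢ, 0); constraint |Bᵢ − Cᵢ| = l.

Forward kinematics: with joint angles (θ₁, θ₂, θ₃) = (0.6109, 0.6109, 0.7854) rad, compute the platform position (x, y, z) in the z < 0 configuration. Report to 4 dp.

(0.0087, 0.0151, -0.3582)

arm 1 at φ=0.0°: (R−r)+L cos θ1 = 0.2719;  centre 1 = (0.2719, 0.0000, -0.0574)
φ2=120.0°: virtual centre (-0.1360, 0.2355, -0.0574), radius l
centre 3 = (0.2607·cos240.0°, 0.2607·sin240.0°, -0.0707) = (-0.1304, -0.2258, -0.0707)
eliminate P² terms by subtracting sphere 1 from 2 and 3
plane₁₂: -0.8157x+0.4710y+0.0000z = 0.0000
Cramer: x(z) = 0.0027-0.0168z;  y(z) = 0.0046-0.0291z
quadratic in z: (1.0011)z²+(0.1235)z+(-0.0842)=0, √Δ=0.5937 → z ∈ {-0.3582, 0.2348}; z = -0.3582 (taking z<0)
x = 0.0087, y = 0.0151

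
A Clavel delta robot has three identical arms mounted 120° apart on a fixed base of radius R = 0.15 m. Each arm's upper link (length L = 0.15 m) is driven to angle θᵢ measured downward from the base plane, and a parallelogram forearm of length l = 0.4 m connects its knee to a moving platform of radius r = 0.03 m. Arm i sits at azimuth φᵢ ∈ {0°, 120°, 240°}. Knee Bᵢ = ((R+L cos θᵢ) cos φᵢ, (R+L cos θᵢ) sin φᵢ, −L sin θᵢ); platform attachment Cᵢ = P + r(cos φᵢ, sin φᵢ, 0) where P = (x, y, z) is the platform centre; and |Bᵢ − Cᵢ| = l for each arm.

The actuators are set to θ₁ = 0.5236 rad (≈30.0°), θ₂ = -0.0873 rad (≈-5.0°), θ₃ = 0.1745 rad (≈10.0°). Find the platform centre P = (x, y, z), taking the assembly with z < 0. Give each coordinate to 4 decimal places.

φ1=0.0°: virtual centre (0.2499, 0.0000, -0.0750), radius l
φ2=120.0°: virtual centre (-0.1347, 0.2333, 0.0131), radius l
O3 = (0.2677·cos240.0°, 0.2677·sin240.0°, -0.0260) = (-0.1339, -0.2319, -0.0260)
eliminate P² terms by subtracting sphere 1 from 2 and 3
[-0.7692 0.4667 0.1762]·P = 0.0047;  [-0.7675 -0.4637 0.0979]·P = 0.0043
det = 0.7149;  x = -0.0058+0.1782z,  y = 0.0004+-0.0838z
into |P−O₁|² = l²: 1.0388z² + 0.0588z + -0.0890 = 0;  Δ = 0.3732;  z = -0.3223 or 0.2657 → z<0 root = -0.3223
x = -0.0633, y = 0.0274

(-0.0633, 0.0274, -0.3223)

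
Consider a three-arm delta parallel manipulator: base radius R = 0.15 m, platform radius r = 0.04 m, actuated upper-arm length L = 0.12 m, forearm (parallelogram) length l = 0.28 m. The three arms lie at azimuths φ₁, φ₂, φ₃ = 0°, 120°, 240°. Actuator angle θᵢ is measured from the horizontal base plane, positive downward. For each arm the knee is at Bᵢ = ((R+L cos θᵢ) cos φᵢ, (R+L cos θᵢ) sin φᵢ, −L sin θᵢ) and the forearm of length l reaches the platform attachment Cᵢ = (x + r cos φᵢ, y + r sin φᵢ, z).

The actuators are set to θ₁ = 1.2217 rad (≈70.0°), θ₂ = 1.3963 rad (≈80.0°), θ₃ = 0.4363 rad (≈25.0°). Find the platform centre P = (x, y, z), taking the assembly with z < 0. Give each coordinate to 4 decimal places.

φ1=0.0°: virtual centre (0.1510, 0.0000, -0.1128), radius l
φ2=120.0°: virtual centre (-0.0654, 0.1133, -0.1182), radius l
arm 3 at φ=240.0°: e+L cos θ3 = 0.2188;  centre 3 = (-0.1094, -0.1895, -0.0507)
eliminate P² terms by subtracting sphere 1 from 2 and 3
plane₁₂: -0.4329x+0.2266y+-0.0108z = -0.0044
Cramer: x(z) = -0.0060+0.0852z;  y(z) = -0.0311+0.2105z
quadratic in z: (1.0516)z²+(0.1857)z+(-0.0401)=0, √Δ=0.4505 → z ∈ {-0.3025, 0.1259}; z = -0.3025 (taking z<0)
x = -0.0318, y = -0.0947

(-0.0318, -0.0947, -0.3025)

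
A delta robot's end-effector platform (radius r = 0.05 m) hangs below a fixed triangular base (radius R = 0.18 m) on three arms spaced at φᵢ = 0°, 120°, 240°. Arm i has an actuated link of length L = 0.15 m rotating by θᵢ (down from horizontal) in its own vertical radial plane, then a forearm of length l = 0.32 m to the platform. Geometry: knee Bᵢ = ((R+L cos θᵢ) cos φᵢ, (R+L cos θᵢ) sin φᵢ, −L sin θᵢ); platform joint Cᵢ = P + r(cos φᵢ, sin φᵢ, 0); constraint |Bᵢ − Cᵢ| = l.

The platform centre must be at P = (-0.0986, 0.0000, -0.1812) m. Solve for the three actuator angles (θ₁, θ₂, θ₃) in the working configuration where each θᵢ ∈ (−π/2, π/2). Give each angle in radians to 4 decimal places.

φ1=0.0° → target in arm frame (-0.0986, 0.0000)
  A=0.2286, B=-0.1812, C=(l²−L²−A²−y'²−z²)/(2L)=-0.0173
  θ1 = atan2(B,A) + arccos(C/0.2917) = 0.9599
φ2=120.0° → target in arm frame (0.0493, 0.0854)
  A=0.0807, B=-0.1812, C=(l²−L²−A²−y'²−z²)/(2L)=0.1109
  √(A²+B²)=0.1984;  θ2 = -1.1518+0.9777 ≈ -0.1741
φ3=240.0° → target in arm frame (0.0493, -0.0854)
  e−x'=0.0807;  (l²−L²−(e−x')²−y'²−z²)/2L = 0.1109
  √(A²+B²)=0.1984;  θ3 = -1.1518+0.9777 ≈ -0.1741

θ₁ = 0.9599, θ₂ = -0.1741, θ₃ = -0.1741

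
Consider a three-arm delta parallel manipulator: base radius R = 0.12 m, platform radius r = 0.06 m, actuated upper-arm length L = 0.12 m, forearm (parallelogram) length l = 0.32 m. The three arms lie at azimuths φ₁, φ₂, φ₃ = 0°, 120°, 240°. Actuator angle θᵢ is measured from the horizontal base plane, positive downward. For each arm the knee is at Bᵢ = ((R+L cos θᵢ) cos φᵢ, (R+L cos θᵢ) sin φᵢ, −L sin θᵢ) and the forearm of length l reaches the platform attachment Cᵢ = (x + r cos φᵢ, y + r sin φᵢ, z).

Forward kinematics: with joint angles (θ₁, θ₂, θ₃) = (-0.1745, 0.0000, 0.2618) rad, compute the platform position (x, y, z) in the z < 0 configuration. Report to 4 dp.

centre 1 = (0.1782·cos0.0°, 0.1782·sin0.0°, 0.0208) = (0.1782, 0.0000, 0.0208)
centre 2 = (0.1800·cos120.0°, 0.1800·sin120.0°, 0.0000) = (-0.0900, 0.1559, 0.0000)
centre 3 = (0.1759·cos240.0°, 0.1759·sin240.0°, -0.0311) = (-0.0880, -0.1523, -0.0311)
subtract pairs → two planes through P
[-0.5364 0.3118 -0.0417]·P = 0.0002;  [-0.5323 -0.3047 -0.1038]·P = -0.0003
det = 0.3294;  x = 0.0001+-0.1368z,  y = 0.0008+-0.1017z
into |P−centre ₁|² = l²: 1.0290z² + 0.0069z + -0.0702 = 0;  Δ = 0.2892;  z = -0.2646 or 0.2579 → z<0 root = -0.2646
x = 0.0363, y = 0.0277

(0.0363, 0.0277, -0.2646)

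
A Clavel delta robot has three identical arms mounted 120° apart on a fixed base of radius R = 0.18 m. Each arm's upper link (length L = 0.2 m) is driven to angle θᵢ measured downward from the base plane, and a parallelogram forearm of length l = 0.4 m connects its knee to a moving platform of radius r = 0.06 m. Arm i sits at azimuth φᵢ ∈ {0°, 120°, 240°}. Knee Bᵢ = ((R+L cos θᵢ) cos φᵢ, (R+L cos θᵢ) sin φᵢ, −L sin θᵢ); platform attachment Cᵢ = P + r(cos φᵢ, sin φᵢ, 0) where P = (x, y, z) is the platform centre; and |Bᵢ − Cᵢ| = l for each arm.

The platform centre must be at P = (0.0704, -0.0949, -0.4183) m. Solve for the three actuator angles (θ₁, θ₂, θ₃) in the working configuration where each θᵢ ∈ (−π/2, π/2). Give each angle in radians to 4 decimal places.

φ1=0.0° → target in arm frame (0.0704, -0.0949)
  e−x'=0.0496;  (l²−L²−(e−x')²−y'²−z²)/2L = -0.1661
  θ1 = atan2(B,A) + arccos(C/0.4212) = 0.5234
rotate P by −φ2: (-0.1174, -0.0135, -0.4183)
  A=0.2374, B=-0.4183, C=(l²−L²−A²−y'²−z²)/(2L)=-0.2788
  θ2 = atan2(B,A) + arccos(C/0.4810) = 1.1344
φ3=240.0° → target in arm frame (0.0470, 0.1084)
  A=0.0730, B=-0.4183, C=(l²−L²−A²−y'²−z²)/(2L)=-0.1802
  √(A²+B²)=0.4246;  θ3 = -1.3980+2.0089 ≈ 0.6110

θ₁ = 0.5234, θ₂ = 1.1344, θ₃ = 0.6110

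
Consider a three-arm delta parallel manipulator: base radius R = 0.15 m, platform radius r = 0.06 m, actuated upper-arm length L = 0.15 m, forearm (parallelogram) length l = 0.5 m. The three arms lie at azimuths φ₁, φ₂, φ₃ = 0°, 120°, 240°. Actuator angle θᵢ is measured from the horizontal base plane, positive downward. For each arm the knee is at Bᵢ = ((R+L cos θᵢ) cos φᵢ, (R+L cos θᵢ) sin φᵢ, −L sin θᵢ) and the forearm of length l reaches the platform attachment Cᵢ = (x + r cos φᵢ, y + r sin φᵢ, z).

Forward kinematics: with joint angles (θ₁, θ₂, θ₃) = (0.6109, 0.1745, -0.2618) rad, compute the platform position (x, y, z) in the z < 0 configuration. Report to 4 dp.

(-0.1303, -0.0700, -0.4429)

φ1=0.0°: virtual centre (0.2129, 0.0000, -0.0860), radius l
arm 2 at φ=120.0°: ρ2 = 0.2377;  centre 2 = (-0.1189, 0.2059, -0.0260)
centre 3 = (0.2349·cos240.0°, 0.2349·sin240.0°, 0.0388) = (-0.1174, -0.2034, 0.0388)
subtract pairs → two planes through P
linear system: -0.6635x+0.4117y = 0.0045−0.1200z; -0.6606x+-0.4068y = 0.0040−0.2497z
Cramer: x(z) = -0.0064+0.2798z;  y(z) = 0.0006+0.1594z
sphere 1 gives Az²+Bz+C=0 with A=1.1037, B=0.0496, C=-0.1945;  B²−4AC=0.8613;  roots -0.4429, 0.3980;  negative root z = -0.4429
x = -0.1303, y = -0.0700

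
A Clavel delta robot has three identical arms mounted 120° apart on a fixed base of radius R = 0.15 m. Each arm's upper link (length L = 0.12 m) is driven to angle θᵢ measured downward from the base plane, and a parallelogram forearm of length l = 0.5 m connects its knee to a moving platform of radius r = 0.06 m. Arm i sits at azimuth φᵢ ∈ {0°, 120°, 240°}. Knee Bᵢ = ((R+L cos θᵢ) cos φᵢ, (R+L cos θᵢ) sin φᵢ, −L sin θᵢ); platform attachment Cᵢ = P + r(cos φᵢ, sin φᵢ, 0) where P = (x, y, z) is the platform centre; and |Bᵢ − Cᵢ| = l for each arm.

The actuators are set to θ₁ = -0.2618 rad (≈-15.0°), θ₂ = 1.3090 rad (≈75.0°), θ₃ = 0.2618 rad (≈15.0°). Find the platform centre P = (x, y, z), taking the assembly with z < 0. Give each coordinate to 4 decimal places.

(0.1944, -0.1858, -0.4330)

O1 = (0.2059·cos0.0°, 0.2059·sin0.0°, 0.0311) = (0.2059, 0.0000, 0.0311)
O2 = (0.1211·cos120.0°, 0.1211·sin120.0°, -0.1159) = (-0.0605, 0.1048, -0.1159)
φ3=240.0°: virtual centre (-0.1030, -0.1783, -0.0311), radius l
eliminate P² terms by subtracting sphere 1 from 2 and 3
linear system: -0.5329x+0.2097y = -0.0153−-0.2939z; -0.6177x+-0.3566y = 0.0000−-0.1242z
det = 0.3196;  x = 0.0170+-0.4095z,  y = -0.0295+0.3610z
quadratic in z: (1.2981)z²+(0.0713)z+(-0.2125)=0, √Δ=1.0528 → z ∈ {-0.4330, 0.3781}; z = -0.4330 (taking z<0)
x = 0.1944, y = -0.1858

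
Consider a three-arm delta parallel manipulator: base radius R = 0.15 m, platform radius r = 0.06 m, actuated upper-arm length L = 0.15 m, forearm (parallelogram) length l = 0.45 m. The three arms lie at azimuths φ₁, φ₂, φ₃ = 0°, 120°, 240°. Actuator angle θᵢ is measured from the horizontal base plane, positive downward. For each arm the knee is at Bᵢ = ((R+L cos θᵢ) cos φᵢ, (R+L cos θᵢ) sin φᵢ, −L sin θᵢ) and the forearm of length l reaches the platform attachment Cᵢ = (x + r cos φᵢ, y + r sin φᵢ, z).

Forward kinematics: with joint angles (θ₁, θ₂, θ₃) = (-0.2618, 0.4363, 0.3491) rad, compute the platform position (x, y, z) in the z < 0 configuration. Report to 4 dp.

φ1=0.0°: virtual centre (0.2349, 0.0000, 0.0388), radius l
arm 2 at φ=120.0°: (R−r)+L cos θ2 = 0.2259;  O2 = (-0.1130, 0.1957, -0.0634)
φ3=240.0°: virtual centre (-0.1155, -0.2000, -0.0513), radius l
subtract pairs → two planes through P
[-0.6957 0.3914 -0.2044]·P = -0.0016;  [-0.7007 -0.4000 -0.1803]·P = -0.0007
det = 0.5525;  x = 0.0017+-0.2757z,  y = -0.0011+0.0323z
sphere 1 gives Az²+Bz+C=0 with A=1.0770, B=0.0509, C=-0.1466;  B²−4AC=0.6342;  roots -0.3933, 0.3461;  negative root z = -0.3933
x = 0.1101, y = -0.0138

(0.1101, -0.0138, -0.3933)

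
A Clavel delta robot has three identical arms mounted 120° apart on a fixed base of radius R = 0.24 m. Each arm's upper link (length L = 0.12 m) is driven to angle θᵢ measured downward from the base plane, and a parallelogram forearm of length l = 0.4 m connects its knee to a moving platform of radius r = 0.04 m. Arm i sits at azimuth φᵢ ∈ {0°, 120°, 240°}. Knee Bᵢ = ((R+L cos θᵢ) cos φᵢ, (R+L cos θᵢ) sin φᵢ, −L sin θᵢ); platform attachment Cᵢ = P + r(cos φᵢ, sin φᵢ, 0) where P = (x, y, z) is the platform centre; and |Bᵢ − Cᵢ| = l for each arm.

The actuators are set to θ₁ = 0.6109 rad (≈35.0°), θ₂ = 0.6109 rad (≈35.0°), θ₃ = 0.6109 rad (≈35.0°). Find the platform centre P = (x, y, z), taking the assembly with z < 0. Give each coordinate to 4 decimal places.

φ1=0.0°: virtual centre (0.2983, 0.0000, -0.0688), radius l
arm 2 at φ=120.0°: (R−r)+L cos θ2 = 0.2983;  O2 = (-0.1491, 0.2583, -0.0688)
φ3=240.0°: virtual centre (-0.1491, -0.2583, -0.0688), radius l
|O₂|²−|O₁|² = 0.0000;  |O₃|²−|O₁|² = 0.0000
linear system: -0.8949x+0.5167y = 0.0000−0.0000z; -0.8949x+-0.5167y = 0.0000−0.0000z
det = 0.9247;  x = 0.0000+0.0000z,  y = 0.0000+0.0000z
into |P−O₁|² = l²: 1.0000z² + 0.1377z + -0.0663 = 0;  Δ = 0.2841;  z = -0.3353 or 0.1977 → z<0 root = -0.3353
x = 0.0000, y = 0.0000

(0.0000, 0.0000, -0.3353)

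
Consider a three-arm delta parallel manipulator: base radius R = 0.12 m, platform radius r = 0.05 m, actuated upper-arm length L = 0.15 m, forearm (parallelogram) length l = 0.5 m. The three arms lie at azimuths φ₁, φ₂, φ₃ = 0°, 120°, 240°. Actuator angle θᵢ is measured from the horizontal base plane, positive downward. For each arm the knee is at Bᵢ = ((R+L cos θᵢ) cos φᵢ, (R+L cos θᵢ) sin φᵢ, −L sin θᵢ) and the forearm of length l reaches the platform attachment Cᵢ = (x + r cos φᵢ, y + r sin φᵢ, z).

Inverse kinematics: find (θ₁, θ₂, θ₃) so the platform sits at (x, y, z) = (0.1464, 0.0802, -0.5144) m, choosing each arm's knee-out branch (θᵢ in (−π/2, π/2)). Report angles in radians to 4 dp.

θ₁ = 0.1746, θ₂ = 0.6109, θ₃ = 0.9601

arm 1 (φ=0.0°): x'=0.1464, y'=0.0802
  e−x'=-0.0764;  (l²−L²−(e−x')²−y'²−z²)/2L = -0.1646
  θ1 = atan2(B,A) + arccos(C/0.5200) = 0.1746
φ2=120.0° → target in arm frame (-0.0037, -0.1669)
  A=0.0737, B=-0.5144, C=(l²−L²−A²−y'²−z²)/(2L)=-0.2347
  √(A²+B²)=0.5197;  θ2 = -1.4284+2.0393 ≈ 0.6109
arm 3 (φ=240.0°): x'=-0.1427, y'=0.0867
  A=0.2127, B=-0.5144, C=(l²−L²−A²−y'²−z²)/(2L)=-0.2995
  √(A²+B²)=0.5566;  θ3 = -1.1788+2.1389 ≈ 0.9601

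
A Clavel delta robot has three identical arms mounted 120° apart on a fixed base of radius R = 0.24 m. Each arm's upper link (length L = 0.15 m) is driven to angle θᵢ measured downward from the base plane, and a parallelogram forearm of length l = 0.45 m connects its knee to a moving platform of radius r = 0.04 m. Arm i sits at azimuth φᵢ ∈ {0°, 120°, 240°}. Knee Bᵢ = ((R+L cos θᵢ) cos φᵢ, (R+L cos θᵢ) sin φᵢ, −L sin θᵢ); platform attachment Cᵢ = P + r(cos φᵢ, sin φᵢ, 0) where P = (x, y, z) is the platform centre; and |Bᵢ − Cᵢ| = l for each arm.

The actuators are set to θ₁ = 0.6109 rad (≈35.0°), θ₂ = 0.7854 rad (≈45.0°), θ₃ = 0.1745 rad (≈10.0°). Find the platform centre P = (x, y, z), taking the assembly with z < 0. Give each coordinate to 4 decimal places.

arm 1 at φ=0.0°: (R−r)+L cos θ1 = 0.3229;  O1 = (0.3229, 0.0000, -0.0860)
φ2=120.0°: virtual centre (-0.1530, 0.2651, -0.1061), radius l
arm 3 at φ=240.0°: (R−r)+L cos θ3 = 0.3477;  O3 = (-0.1739, -0.3011, -0.0260)
|O₂|²−|O₁|² = -0.0067;  |O₃|²−|O₁|² = 0.0099
plane₁₂: -0.9518x+0.5301y+-0.0401z = -0.0067
Cramer: x(z) = -0.0011+0.0359z;  y(z) = -0.0147+0.1400z
into |P−O₁|² = l²: 1.0209z² + 0.1447z + -0.0899 = 0;  Δ = 0.3881;  z = -0.3760 or 0.2343 → z<0 root = -0.3760
x = -0.0146, y = -0.0673

(-0.0146, -0.0673, -0.3760)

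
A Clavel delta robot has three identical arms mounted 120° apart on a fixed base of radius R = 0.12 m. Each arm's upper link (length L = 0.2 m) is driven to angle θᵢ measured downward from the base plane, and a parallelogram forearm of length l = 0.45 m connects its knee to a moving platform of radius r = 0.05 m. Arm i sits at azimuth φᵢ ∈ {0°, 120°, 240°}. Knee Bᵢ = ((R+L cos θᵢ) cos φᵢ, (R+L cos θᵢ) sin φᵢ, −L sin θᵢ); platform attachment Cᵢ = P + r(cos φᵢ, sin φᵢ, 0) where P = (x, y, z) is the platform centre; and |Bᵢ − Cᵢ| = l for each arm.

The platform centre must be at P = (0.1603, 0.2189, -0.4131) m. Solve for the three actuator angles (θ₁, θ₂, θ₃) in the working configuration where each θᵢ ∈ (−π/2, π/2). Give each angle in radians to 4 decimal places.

arm 1 (φ=0.0°): x'=0.1603, y'=0.2189
  e−x'=-0.0903;  (l²−L²−(e−x')²−y'²−z²)/2L = -0.1606
  θ1 = atan2(B,A) + arccos(C/0.4229) = 0.1743
φ2=120.0° → target in arm frame (0.1094, -0.2483)
  A=-0.0394, B=-0.4131, C=(l²−L²−A²−y'²−z²)/(2L)=-0.1784
  θ2 = atan2(B,A) + arccos(C/0.4150) = 0.3491
φ3=240.0° → target in arm frame (-0.2697, 0.0294)
  e−x'=0.3397;  (l²−L²−(e−x')²−y'²−z²)/2L = -0.3111
  θ3 = atan2(B,A) + arccos(C/0.5348) = 1.3089

θ₁ = 0.1743, θ₂ = 0.3491, θ₃ = 1.3089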